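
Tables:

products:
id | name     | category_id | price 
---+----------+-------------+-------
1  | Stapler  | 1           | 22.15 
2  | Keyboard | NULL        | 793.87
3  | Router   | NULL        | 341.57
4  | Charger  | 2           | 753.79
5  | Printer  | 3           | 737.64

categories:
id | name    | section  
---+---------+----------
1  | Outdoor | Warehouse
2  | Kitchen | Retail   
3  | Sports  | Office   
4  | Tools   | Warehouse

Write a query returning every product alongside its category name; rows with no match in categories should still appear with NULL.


LEFT JOIN keeps every row from products (the left table); where category_id has no match in categories, the category columns become NULL. Walk through each product:
  - product 1 (Stapler): category_id=1 -> matches Outdoor
  - product 2 (Keyboard): category_id=NULL, no match -> kept with NULL
  - product 3 (Router): category_id=NULL, no match -> kept with NULL
  - product 4 (Charger): category_id=2 -> matches Kitchen
  - product 5 (Printer): category_id=3 -> matches Sports
All 5 rows appear; 2 have NULL category.

SQL:
SELECT a.name, b.name AS category
FROM products a
LEFT JOIN categories b ON a.category_id = b.id

Result:
name     | category
---------+---------
Stapler  | Outdoor 
Keyboard | NULL    
Router   | NULL    
Charger  | Kitchen 
Printer  | Sports  


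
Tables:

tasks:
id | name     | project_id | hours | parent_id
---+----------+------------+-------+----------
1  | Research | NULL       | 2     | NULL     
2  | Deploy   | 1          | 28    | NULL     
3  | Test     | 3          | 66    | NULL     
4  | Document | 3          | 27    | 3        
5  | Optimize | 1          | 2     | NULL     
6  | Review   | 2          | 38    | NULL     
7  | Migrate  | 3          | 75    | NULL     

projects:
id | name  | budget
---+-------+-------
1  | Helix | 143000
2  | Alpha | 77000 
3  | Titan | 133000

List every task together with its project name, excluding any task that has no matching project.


INNER JOIN keeps only tasks rows whose project_id matches an id in projects. Walk through each task:
  - task 1 (Research): project_id=NULL, no match -> dropped
  - task 2 (Deploy): project_id=1 -> matches Helix
  - task 3 (Test): project_id=3 -> matches Titan
  - task 4 (Document): project_id=3 -> matches Titan
  - task 5 (Optimize): project_id=1 -> matches Helix
  - task 6 (Review): project_id=2 -> matches Alpha
  - task 7 (Migrate): project_id=3 -> matches Titan
So 1 of 7 rows is dropped.

SQL:
SELECT a.name, b.name AS project
FROM tasks a
INNER JOIN projects b ON a.project_id = b.id

Result:
name     | project
---------+--------
Deploy   | Helix  
Test     | Titan  
Document | Titan  
Optimize | Helix  
Review   | Alpha  
Migrate  | Titan  


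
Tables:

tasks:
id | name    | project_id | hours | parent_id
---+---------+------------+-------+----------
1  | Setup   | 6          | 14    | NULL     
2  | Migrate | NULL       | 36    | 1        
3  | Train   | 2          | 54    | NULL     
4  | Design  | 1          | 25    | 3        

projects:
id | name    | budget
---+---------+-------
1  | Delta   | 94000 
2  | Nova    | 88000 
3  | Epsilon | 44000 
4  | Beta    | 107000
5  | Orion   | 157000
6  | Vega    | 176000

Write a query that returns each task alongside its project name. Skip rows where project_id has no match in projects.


INNER JOIN keeps only tasks rows whose project_id matches an id in projects. Walk through each task:
  - task 1 (Setup): project_id=6 -> matches Vega
  - task 2 (Migrate): project_id=NULL, no match -> dropped
  - task 3 (Train): project_id=2 -> matches Nova
  - task 4 (Design): project_id=1 -> matches Delta
So 1 of 4 rows is dropped.

SQL:
SELECT a.name, b.name AS project
FROM tasks a
INNER JOIN projects b ON a.project_id = b.id

Result:
name   | project
-------+--------
Setup  | Vega   
Train  | Nova   
Design | Delta  


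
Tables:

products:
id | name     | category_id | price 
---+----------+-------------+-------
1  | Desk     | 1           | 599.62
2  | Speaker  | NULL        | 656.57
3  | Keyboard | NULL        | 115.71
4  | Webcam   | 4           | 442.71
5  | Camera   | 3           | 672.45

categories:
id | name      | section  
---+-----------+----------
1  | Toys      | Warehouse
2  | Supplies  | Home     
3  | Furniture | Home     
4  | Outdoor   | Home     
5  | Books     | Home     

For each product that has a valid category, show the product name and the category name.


INNER JOIN keeps only products rows whose category_id matches an id in categories. Walk through each product:
  - product 1 (Desk): category_id=1 -> matches Toys
  - product 2 (Speaker): category_id=NULL, no match -> dropped
  - product 3 (Keyboard): category_id=NULL, no match -> dropped
  - product 4 (Webcam): category_id=4 -> matches Outdoor
  - product 5 (Camera): category_id=3 -> matches Furniture
So 2 of 5 rows are dropped.

SQL:
SELECT a.name, b.name AS category
FROM products a
INNER JOIN categories b ON a.category_id = b.id

Result:
name   | category 
-------+----------
Desk   | Toys     
Webcam | Outdoor  
Camera | Furniture


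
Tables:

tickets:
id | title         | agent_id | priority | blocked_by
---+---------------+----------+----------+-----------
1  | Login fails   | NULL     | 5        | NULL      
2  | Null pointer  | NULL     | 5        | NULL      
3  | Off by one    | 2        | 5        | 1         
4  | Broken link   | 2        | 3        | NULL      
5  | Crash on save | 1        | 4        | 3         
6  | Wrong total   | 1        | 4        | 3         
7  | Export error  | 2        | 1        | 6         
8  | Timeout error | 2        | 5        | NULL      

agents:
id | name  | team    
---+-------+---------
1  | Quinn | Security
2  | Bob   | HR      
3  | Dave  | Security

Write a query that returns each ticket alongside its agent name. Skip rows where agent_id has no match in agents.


INNER JOIN keeps only tickets rows whose agent_id matches an id in agents. Walk through each ticket:
  - ticket 1 (Login fails): agent_id=NULL, no match -> dropped
  - ticket 2 (Null pointer): agent_id=NULL, no match -> dropped
  - ticket 3 (Off by one): agent_id=2 -> matches Bob
  - ticket 4 (Broken link): agent_id=2 -> matches Bob
  - ticket 5 (Crash on save): agent_id=1 -> matches Quinn
  - ticket 6 (Wrong total): agent_id=1 -> matches Quinn
  - ticket 7 (Export error): agent_id=2 -> matches Bob
  - ticket 8 (Timeout error): agent_id=2 -> matches Bob
So 2 of 8 rows are dropped.

SQL:
SELECT a.title, b.name AS agent
FROM tickets a
INNER JOIN agents b ON a.agent_id = b.id

Result:
title         | agent
--------------+------
Off by one    | Bob  
Broken link   | Bob  
Crash on save | Quinn
Wrong total   | Quinn
Export error  | Bob  
Timeout error | Bob  


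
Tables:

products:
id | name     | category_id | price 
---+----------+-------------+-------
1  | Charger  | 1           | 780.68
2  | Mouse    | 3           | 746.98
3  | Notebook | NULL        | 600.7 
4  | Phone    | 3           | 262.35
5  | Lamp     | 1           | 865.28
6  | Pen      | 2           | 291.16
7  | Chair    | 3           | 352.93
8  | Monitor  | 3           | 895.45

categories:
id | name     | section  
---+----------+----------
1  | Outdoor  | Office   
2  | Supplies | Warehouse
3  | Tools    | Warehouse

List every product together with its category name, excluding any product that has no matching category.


INNER JOIN keeps only products rows whose category_id matches an id in categories. Walk through each product:
  - product 1 (Charger): category_id=1 -> matches Outdoor
  - product 2 (Mouse): category_id=3 -> matches Tools
  - product 3 (Notebook): category_id=NULL, no match -> dropped
  - product 4 (Phone): category_id=3 -> matches Tools
  - product 5 (Lamp): category_id=1 -> matches Outdoor
  - product 6 (Pen): category_id=2 -> matches Supplies
  - product 7 (Chair): category_id=3 -> matches Tools
  - product 8 (Monitor): category_id=3 -> matches Tools
So 1 of 8 rows is dropped.

SQL:
SELECT a.name, b.name AS category
FROM products a
INNER JOIN categories b ON a.category_id = b.id

Result:
name    | category
--------+---------
Charger | Outdoor 
Mouse   | Tools   
Phone   | Tools   
Lamp    | Outdoor 
Pen     | Supplies
Chair   | Tools   
Monitor | Tools   


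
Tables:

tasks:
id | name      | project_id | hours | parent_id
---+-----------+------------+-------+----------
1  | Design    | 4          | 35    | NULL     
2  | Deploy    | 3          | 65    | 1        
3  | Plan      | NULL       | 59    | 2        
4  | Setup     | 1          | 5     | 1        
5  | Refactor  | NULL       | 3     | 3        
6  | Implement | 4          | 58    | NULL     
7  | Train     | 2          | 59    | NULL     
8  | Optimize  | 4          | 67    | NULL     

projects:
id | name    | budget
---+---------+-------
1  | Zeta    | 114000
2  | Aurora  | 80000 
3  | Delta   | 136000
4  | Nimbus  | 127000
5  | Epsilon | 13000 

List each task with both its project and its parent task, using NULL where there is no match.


Two LEFT JOINs from the same base table tasks: one to projects via project_id, one to tasks itself via parent_id. Both are LEFT so every task is preserved.
Match against projects:
  - task 1 (Design): project_id=4 -> matches Nimbus
  - task 2 (Deploy): project_id=3 -> matches Delta
  - task 3 (Plan): project_id=NULL, no match -> kept with NULL
  - task 4 (Setup): project_id=1 -> matches Zeta
  - task 5 (Refactor): project_id=NULL, no match -> kept with NULL
  - task 6 (Implement): project_id=4 -> matches Nimbus
  - task 7 (Train): project_id=2 -> matches Aurora
  - task 8 (Optimize): project_id=4 -> matches Nimbus
Match against tasks (self):
  - task 1 (Design): parent_id=NULL -> NULL
  - task 2 (Deploy): parent_id=1 -> Design
  - task 3 (Plan): parent_id=2 -> Deploy
  - task 4 (Setup): parent_id=1 -> Design
  - task 5 (Refactor): parent_id=3 -> Plan
  - task 6 (Implement): parent_id=NULL -> NULL
  - task 7 (Train): parent_id=NULL -> NULL
  - task 8 (Optimize): parent_id=NULL -> NULL

SQL:
SELECT a.name, b.name AS project, c.name AS parent
FROM tasks a
LEFT JOIN projects b ON a.project_id = b.id
LEFT JOIN tasks c ON a.parent_id = c.id

Result:
name      | project | parent
----------+---------+-------
Design    | Nimbus  | NULL  
Deploy    | Delta   | Design
Plan      | NULL    | Deploy
Setup     | Zeta    | Design
Refactor  | NULL    | Plan  
Implement | Nimbus  | NULL  
Train     | Aurora  | NULL  
Optimize  | Nimbus  | NULL  


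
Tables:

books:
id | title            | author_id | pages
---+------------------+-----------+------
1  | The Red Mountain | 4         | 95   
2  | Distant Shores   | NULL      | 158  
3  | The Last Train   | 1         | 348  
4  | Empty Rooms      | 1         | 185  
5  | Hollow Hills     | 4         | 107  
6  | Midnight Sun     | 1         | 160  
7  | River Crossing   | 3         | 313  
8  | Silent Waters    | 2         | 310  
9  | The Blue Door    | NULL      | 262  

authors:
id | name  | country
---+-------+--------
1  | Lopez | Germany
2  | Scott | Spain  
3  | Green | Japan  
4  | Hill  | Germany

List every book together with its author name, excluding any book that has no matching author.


INNER JOIN keeps only books rows whose author_id matches an id in authors. Walk through each book:
  - book 1 (The Red Mountain): author_id=4 -> matches Hill
  - book 2 (Distant Shores): author_id=NULL, no match -> dropped
  - book 3 (The Last Train): author_id=1 -> matches Lopez
  - book 4 (Empty Rooms): author_id=1 -> matches Lopez
  - book 5 (Hollow Hills): author_id=4 -> matches Hill
  - book 6 (Midnight Sun): author_id=1 -> matches Lopez
  - book 7 (River Crossing): author_id=3 -> matches Green
  - book 8 (Silent Waters): author_id=2 -> matches Scott
  - book 9 (The Blue Door): author_id=NULL, no match -> dropped
So 2 of 9 rows are dropped.

SQL:
SELECT a.title, b.name AS author
FROM books a
INNER JOIN authors b ON a.author_id = b.id

Result:
title            | author
-----------------+-------
The Red Mountain | Hill  
The Last Train   | Lopez 
Empty Rooms      | Lopez 
Hollow Hills     | Hill  
Midnight Sun     | Lopez 
River Crossing   | Green 
Silent Waters    | Scott 


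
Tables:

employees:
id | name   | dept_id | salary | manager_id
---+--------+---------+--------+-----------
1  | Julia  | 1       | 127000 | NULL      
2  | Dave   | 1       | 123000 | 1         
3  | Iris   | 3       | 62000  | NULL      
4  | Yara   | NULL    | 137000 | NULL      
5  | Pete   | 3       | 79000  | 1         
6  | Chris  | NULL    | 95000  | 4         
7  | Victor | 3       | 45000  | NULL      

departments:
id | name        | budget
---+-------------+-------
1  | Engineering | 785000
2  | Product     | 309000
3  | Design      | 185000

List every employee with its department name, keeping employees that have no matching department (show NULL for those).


LEFT JOIN keeps every row from employees (the left table); where dept_id has no match in departments, the department columns become NULL. Walk through each employee:
  - employee 1 (Julia): dept_id=1 -> matches Engineering
  - employee 2 (Dave): dept_id=1 -> matches Engineering
  - employee 3 (Iris): dept_id=3 -> matches Design
  - employee 4 (Yara): dept_id=NULL, no match -> kept with NULL
  - employee 5 (Pete): dept_id=3 -> matches Design
  - employee 6 (Chris): dept_id=NULL, no match -> kept with NULL
  - employee 7 (Victor): dept_id=3 -> matches Design
All 7 rows appear; 2 have NULL department.

SQL:
SELECT a.name, b.name AS department
FROM employees a
LEFT JOIN departments b ON a.dept_id = b.id

Result:
name   | department 
-------+------------
Julia  | Engineering
Dave   | Engineering
Iris   | Design     
Yara   | NULL       
Pete   | Design     
Chris  | NULL       
Victor | Design     


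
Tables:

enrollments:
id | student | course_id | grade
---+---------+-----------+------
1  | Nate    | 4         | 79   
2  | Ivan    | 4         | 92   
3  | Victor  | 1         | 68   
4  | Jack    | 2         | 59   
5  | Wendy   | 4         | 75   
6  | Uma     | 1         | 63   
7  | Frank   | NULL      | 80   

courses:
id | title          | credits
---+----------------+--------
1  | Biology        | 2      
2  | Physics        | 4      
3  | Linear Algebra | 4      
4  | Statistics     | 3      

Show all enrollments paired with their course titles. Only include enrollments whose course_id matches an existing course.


INNER JOIN keeps only enrollments rows whose course_id matches an id in courses. Walk through each enrollment:
  - enrollment 1 (Nate): course_id=4 -> matches Statistics
  - enrollment 2 (Ivan): course_id=4 -> matches Statistics
  - enrollment 3 (Victor): course_id=1 -> matches Biology
  - enrollment 4 (Jack): course_id=2 -> matches Physics
  - enrollment 5 (Wendy): course_id=4 -> matches Statistics
  - enrollment 6 (Uma): course_id=1 -> matches Biology
  - enrollment 7 (Frank): course_id=NULL, no match -> dropped
So 1 of 7 rows is dropped.

SQL:
SELECT a.student, b.title AS course
FROM enrollments a
INNER JOIN courses b ON a.course_id = b.id

Result:
student | course    
--------+-----------
Nate    | Statistics
Ivan    | Statistics
Victor  | Biology   
Jack    | Physics   
Wendy   | Statistics
Uma     | Biology   


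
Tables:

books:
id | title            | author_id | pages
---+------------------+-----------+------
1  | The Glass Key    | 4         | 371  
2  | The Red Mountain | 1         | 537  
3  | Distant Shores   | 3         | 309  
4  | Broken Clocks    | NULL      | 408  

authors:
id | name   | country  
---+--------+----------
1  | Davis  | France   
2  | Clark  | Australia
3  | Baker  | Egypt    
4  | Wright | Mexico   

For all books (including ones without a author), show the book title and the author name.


LEFT JOIN keeps every row from books (the left table); where author_id has no match in authors, the author columns become NULL. Walk through each book:
  - book 1 (The Glass Key): author_id=4 -> matches Wright
  - book 2 (The Red Mountain): author_id=1 -> matches Davis
  - book 3 (Distant Shores): author_id=3 -> matches Baker
  - book 4 (Broken Clocks): author_id=NULL, no match -> kept with NULL
All 4 rows appear; 1 has NULL author.

SQL:
SELECT a.title, b.name AS author
FROM books a
LEFT JOIN authors b ON a.author_id = b.id

Result:
title            | author
-----------------+-------
The Glass Key    | Wright
The Red Mountain | Davis 
Distant Shores   | Baker 
Broken Clocks    | NULL  


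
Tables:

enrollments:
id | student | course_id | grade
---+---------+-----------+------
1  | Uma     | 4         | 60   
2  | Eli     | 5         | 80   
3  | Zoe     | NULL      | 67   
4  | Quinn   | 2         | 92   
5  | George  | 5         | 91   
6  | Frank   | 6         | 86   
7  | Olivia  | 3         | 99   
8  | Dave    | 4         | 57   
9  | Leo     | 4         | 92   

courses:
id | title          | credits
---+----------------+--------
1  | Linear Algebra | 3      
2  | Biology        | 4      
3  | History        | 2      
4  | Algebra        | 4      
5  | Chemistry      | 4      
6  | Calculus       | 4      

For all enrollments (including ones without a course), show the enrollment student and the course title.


LEFT JOIN keeps every row from enrollments (the left table); where course_id has no match in courses, the course columns become NULL. Walk through each enrollment:
  - enrollment 1 (Uma): course_id=4 -> matches Algebra
  - enrollment 2 (Eli): course_id=5 -> matches Chemistry
  - enrollment 3 (Zoe): course_id=NULL, no match -> kept with NULL
  - enrollment 4 (Quinn): course_id=2 -> matches Biology
  - enrollment 5 (George): course_id=5 -> matches Chemistry
  - enrollment 6 (Frank): course_id=6 -> matches Calculus
  - enrollment 7 (Olivia): course_id=3 -> matches History
  - enrollment 8 (Dave): course_id=4 -> matches Algebra
  - enrollment 9 (Leo): course_id=4 -> matches Algebra
All 9 rows appear; 1 has NULL course.

SQL:
SELECT a.student, b.title AS course
FROM enrollments a
LEFT JOIN courses b ON a.course_id = b.id

Result:
student | course   
--------+----------
Uma     | Algebra  
Eli     | Chemistry
Zoe     | NULL     
Quinn   | Biology  
George  | Chemistry
Frank   | Calculus 
Olivia  | History  
Dave    | Algebra  
Leo     | Algebra  


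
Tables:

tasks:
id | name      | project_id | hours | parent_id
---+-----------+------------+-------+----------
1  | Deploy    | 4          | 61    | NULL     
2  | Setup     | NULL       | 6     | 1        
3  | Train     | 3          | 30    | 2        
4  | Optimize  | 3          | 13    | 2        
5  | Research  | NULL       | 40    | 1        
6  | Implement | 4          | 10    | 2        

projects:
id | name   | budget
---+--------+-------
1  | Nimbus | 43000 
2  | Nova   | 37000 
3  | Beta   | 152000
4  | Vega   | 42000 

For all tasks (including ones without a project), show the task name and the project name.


LEFT JOIN keeps every row from tasks (the left table); where project_id has no match in projects, the project columns become NULL. Walk through each task:
  - task 1 (Deploy): project_id=4 -> matches Vega
  - task 2 (Setup): project_id=NULL, no match -> kept with NULL
  - task 3 (Train): project_id=3 -> matches Beta
  - task 4 (Optimize): project_id=3 -> matches Beta
  - task 5 (Research): project_id=NULL, no match -> kept with NULL
  - task 6 (Implement): project_id=4 -> matches Vega
All 6 rows appear; 2 have NULL project.

SQL:
SELECT a.name, b.name AS project
FROM tasks a
LEFT JOIN projects b ON a.project_id = b.id

Result:
name      | project
----------+--------
Deploy    | Vega   
Setup     | NULL   
Train     | Beta   
Optimize  | Beta   
Research  | NULL   
Implement | Vega   


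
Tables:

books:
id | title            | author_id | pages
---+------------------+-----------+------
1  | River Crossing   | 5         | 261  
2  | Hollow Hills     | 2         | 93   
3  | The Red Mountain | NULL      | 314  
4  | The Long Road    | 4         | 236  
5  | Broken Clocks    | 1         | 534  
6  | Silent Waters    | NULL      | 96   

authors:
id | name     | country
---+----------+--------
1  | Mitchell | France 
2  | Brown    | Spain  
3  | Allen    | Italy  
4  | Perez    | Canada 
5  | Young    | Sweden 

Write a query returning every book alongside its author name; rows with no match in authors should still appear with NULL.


LEFT JOIN keeps every row from books (the left table); where author_id has no match in authors, the author columns become NULL. Walk through each book:
  - book 1 (River Crossing): author_id=5 -> matches Young
  - book 2 (Hollow Hills): author_id=2 -> matches Brown
  - book 3 (The Red Mountain): author_id=NULL, no match -> kept with NULL
  - book 4 (The Long Road): author_id=4 -> matches Perez
  - book 5 (Broken Clocks): author_id=1 -> matches Mitchell
  - book 6 (Silent Waters): author_id=NULL, no match -> kept with NULL
All 6 rows appear; 2 have NULL author.

SQL:
SELECT a.title, b.name AS author
FROM books a
LEFT JOIN authors b ON a.author_id = b.id

Result:
title            | author  
-----------------+---------
River Crossing   | Young   
Hollow Hills     | Brown   
The Red Mountain | NULL    
The Long Road    | Perez   
Broken Clocks    | Mitchell
Silent Waters    | NULL    


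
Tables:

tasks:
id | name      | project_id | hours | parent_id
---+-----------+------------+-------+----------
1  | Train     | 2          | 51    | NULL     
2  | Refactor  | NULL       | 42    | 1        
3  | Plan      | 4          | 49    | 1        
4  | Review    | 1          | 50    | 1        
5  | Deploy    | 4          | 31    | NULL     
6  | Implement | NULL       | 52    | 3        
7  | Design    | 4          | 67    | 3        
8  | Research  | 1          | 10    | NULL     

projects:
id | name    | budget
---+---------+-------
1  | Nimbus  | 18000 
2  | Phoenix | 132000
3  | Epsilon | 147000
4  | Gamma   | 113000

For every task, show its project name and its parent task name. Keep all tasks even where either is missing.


Two LEFT JOINs from the same base table tasks: one to projects via project_id, one to tasks itself via parent_id. Both are LEFT so every task is preserved.
Match against projects:
  - task 1 (Train): project_id=2 -> matches Phoenix
  - task 2 (Refactor): project_id=NULL, no match -> kept with NULL
  - task 3 (Plan): project_id=4 -> matches Gamma
  - task 4 (Review): project_id=1 -> matches Nimbus
  - task 5 (Deploy): project_id=4 -> matches Gamma
  - task 6 (Implement): project_id=NULL, no match -> kept with NULL
  - task 7 (Design): project_id=4 -> matches Gamma
  - task 8 (Research): project_id=1 -> matches Nimbus
Match against tasks (self):
  - task 1 (Train): parent_id=NULL -> NULL
  - task 2 (Refactor): parent_id=1 -> Train
  - task 3 (Plan): parent_id=1 -> Train
  - task 4 (Review): parent_id=1 -> Train
  - task 5 (Deploy): parent_id=NULL -> NULL
  - task 6 (Implement): parent_id=3 -> Plan
  - task 7 (Design): parent_id=3 -> Plan
  - task 8 (Research): parent_id=NULL -> NULL

SQL:
SELECT a.name, b.name AS project, c.name AS parent
FROM tasks a
LEFT JOIN projects b ON a.project_id = b.id
LEFT JOIN tasks c ON a.parent_id = c.id

Result:
name      | project | parent
----------+---------+-------
Train     | Phoenix | NULL  
Refactor  | NULL    | Train 
Plan      | Gamma   | Train 
Review    | Nimbus  | Train 
Deploy    | Gamma   | NULL  
Implement | NULL    | Plan  
Design    | Gamma   | Plan  
Research  | Nimbus  | NULL  


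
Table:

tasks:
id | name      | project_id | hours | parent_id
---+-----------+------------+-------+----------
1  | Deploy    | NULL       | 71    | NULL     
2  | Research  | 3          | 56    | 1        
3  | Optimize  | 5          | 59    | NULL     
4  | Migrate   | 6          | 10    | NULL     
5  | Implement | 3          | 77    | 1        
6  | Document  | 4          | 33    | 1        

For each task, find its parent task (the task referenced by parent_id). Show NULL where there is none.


This is a self-join: tasks is joined to a second copy of itself, matching each row's parent_id to another row's id. Use LEFT JOIN so rows with parent_id=NULL are kept.
  - task 1 (Deploy): parent_id=NULL -> NULL
  - task 2 (Research): parent_id=1 -> Deploy
  - task 3 (Optimize): parent_id=NULL -> NULL
  - task 4 (Migrate): parent_id=NULL -> NULL
  - task 5 (Implement): parent_id=1 -> Deploy
  - task 6 (Document): parent_id=1 -> Deploy

SQL:
SELECT a.name AS item, b.name AS parent
FROM tasks a
LEFT JOIN tasks b ON a.parent_id = b.id

Result:
item      | parent
----------+-------
Deploy    | NULL  
Research  | Deploy
Optimize  | NULL  
Migrate   | NULL  
Implement | Deploy
Document  | Deploy


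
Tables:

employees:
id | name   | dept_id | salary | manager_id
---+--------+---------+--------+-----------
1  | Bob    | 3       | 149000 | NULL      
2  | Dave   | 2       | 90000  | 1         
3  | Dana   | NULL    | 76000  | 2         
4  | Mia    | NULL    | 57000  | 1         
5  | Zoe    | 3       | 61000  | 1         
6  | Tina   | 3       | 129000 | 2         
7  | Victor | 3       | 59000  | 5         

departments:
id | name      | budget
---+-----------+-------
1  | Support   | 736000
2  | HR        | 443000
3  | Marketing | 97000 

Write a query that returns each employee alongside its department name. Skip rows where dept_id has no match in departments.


INNER JOIN keeps only employees rows whose dept_id matches an id in departments. Walk through each employee:
  - employee 1 (Bob): dept_id=3 -> matches Marketing
  - employee 2 (Dave): dept_id=2 -> matches HR
  - employee 3 (Dana): dept_id=NULL, no match -> dropped
  - employee 4 (Mia): dept_id=NULL, no match -> dropped
  - employee 5 (Zoe): dept_id=3 -> matches Marketing
  - employee 6 (Tina): dept_id=3 -> matches Marketing
  - employee 7 (Victor): dept_id=3 -> matches Marketing
So 2 of 7 rows are dropped.

SQL:
SELECT a.name, b.name AS department
FROM employees a
INNER JOIN departments b ON a.dept_id = b.id

Result:
name   | department
-------+-----------
Bob    | Marketing 
Dave   | HR        
Zoe    | Marketing 
Tina   | Marketing 
Victor | Marketing 


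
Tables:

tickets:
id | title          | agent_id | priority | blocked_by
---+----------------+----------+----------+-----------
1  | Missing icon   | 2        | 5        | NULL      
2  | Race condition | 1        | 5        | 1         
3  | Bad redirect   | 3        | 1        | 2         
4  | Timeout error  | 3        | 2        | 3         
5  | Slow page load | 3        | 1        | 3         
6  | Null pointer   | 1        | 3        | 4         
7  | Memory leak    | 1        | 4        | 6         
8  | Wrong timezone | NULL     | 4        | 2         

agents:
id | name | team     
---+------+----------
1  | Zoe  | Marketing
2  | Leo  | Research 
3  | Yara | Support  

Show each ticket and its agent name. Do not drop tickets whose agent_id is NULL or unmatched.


LEFT JOIN keeps every row from tickets (the left table); where agent_id has no match in agents, the agent columns become NULL. Walk through each ticket:
  - ticket 1 (Missing icon): agent_id=2 -> matches Leo
  - ticket 2 (Race condition): agent_id=1 -> matches Zoe
  - ticket 3 (Bad redirect): agent_id=3 -> matches Yara
  - ticket 4 (Timeout error): agent_id=3 -> matches Yara
  - ticket 5 (Slow page load): agent_id=3 -> matches Yara
  - ticket 6 (Null pointer): agent_id=1 -> matches Zoe
  - ticket 7 (Memory leak): agent_id=1 -> matches Zoe
  - ticket 8 (Wrong timezone): agent_id=NULL, no match -> kept with NULL
All 8 rows appear; 1 has NULL agent.

SQL:
SELECT a.title, b.name AS agent
FROM tickets a
LEFT JOIN agents b ON a.agent_id = b.id

Result:
title          | agent
---------------+------
Missing icon   | Leo  
Race condition | Zoe  
Bad redirect   | Yara 
Timeout error  | Yara 
Slow page load | Yara 
Null pointer   | Zoe  
Memory leak    | Zoe  
Wrong timezone | NULL 


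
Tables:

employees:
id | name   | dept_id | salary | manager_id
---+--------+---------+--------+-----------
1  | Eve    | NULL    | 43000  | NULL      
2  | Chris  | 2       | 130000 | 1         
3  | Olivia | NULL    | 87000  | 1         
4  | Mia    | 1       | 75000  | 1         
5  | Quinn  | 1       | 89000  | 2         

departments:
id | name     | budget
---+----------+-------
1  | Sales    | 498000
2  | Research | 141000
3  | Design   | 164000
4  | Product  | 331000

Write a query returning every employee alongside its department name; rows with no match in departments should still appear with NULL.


LEFT JOIN keeps every row from employees (the left table); where dept_id has no match in departments, the department columns become NULL. Walk through each employee:
  - employee 1 (Eve): dept_id=NULL, no match -> kept with NULL
  - employee 2 (Chris): dept_id=2 -> matches Research
  - employee 3 (Olivia): dept_id=NULL, no match -> kept with NULL
  - employee 4 (Mia): dept_id=1 -> matches Sales
  - employee 5 (Quinn): dept_id=1 -> matches Sales
All 5 rows appear; 2 have NULL department.

SQL:
SELECT a.name, b.name AS department
FROM employees a
LEFT JOIN departments b ON a.dept_id = b.id

Result:
name   | department
-------+-----------
Eve    | NULL      
Chris  | Research  
Olivia | NULL      
Mia    | Sales     
Quinn  | Sales     


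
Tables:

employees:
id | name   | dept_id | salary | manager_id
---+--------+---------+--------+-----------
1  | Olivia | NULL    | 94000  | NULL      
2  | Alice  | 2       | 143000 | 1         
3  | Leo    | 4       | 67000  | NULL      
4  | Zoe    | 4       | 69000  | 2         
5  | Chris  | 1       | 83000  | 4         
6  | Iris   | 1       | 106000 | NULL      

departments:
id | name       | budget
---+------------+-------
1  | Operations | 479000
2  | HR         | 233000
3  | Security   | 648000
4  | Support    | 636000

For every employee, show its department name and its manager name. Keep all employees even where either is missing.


Two LEFT JOINs from the same base table employees: one to departments via dept_id, one to employees itself via manager_id. Both are LEFT so every employee is preserved.
Match against departments:
  - employee 1 (Olivia): dept_id=NULL, no match -> kept with NULL
  - employee 2 (Alice): dept_id=2 -> matches HR
  - employee 3 (Leo): dept_id=4 -> matches Support
  - employee 4 (Zoe): dept_id=4 -> matches Support
  - employee 5 (Chris): dept_id=1 -> matches Operations
  - employee 6 (Iris): dept_id=1 -> matches Operations
Match against employees (self):
  - employee 1 (Olivia): manager_id=NULL -> NULL
  - employee 2 (Alice): manager_id=1 -> Olivia
  - employee 3 (Leo): manager_id=NULL -> NULL
  - employee 4 (Zoe): manager_id=2 -> Alice
  - employee 5 (Chris): manager_id=4 -> Zoe
  - employee 6 (Iris): manager_id=NULL -> NULL

SQL:
SELECT a.name, b.name AS department, c.name AS manager
FROM employees a
LEFT JOIN departments b ON a.dept_id = b.id
LEFT JOIN employees c ON a.manager_id = c.id

Result:
name   | department | manager
-------+------------+--------
Olivia | NULL       | NULL   
Alice  | HR         | Olivia 
Leo    | Support    | NULL   
Zoe    | Support    | Alice  
Chris  | Operations | Zoe    
Iris   | Operations | NULL   


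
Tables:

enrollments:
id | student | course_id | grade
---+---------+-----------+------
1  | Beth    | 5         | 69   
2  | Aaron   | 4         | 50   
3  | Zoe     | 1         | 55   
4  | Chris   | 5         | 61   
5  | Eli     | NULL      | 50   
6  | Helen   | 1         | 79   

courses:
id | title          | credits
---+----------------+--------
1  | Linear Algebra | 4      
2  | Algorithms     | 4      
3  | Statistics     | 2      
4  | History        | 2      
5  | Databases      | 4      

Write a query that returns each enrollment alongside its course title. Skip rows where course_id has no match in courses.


INNER JOIN keeps only enrollments rows whose course_id matches an id in courses. Walk through each enrollment:
  - enrollment 1 (Beth): course_id=5 -> matches Databases
  - enrollment 2 (Aaron): course_id=4 -> matches History
  - enrollment 3 (Zoe): course_id=1 -> matches Linear Algebra
  - enrollment 4 (Chris): course_id=5 -> matches Databases
  - enrollment 5 (Eli): course_id=NULL, no match -> dropped
  - enrollment 6 (Helen): course_id=1 -> matches Linear Algebra
So 1 of 6 rows is dropped.

SQL:
SELECT a.student, b.title AS course
FROM enrollments a
INNER JOIN courses b ON a.course_id = b.id

Result:
student | course        
--------+---------------
Beth    | Databases     
Aaron   | History       
Zoe     | Linear Algebra
Chris   | Databases     
Helen   | Linear Algebra


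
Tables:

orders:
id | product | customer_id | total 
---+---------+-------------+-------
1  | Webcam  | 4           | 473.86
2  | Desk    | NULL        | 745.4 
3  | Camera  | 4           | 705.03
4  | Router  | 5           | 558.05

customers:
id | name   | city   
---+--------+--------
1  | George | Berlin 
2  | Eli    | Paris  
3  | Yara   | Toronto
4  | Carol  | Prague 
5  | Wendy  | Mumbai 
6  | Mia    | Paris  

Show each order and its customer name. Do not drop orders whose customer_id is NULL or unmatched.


LEFT JOIN keeps every row from orders (the left table); where customer_id has no match in customers, the customer columns become NULL. Walk through each order:
  - order 1 (Webcam): customer_id=4 -> matches Carol
  - order 2 (Desk): customer_id=NULL, no match -> kept with NULL
  - order 3 (Camera): customer_id=4 -> matches Carol
  - order 4 (Router): customer_id=5 -> matches Wendy
All 4 rows appear; 1 has NULL customer.

SQL:
SELECT a.product, b.name AS customer
FROM orders a
LEFT JOIN customers b ON a.customer_id = b.id

Result:
product | customer
--------+---------
Webcam  | Carol   
Desk    | NULL    
Camera  | Carol   
Router  | Wendy   


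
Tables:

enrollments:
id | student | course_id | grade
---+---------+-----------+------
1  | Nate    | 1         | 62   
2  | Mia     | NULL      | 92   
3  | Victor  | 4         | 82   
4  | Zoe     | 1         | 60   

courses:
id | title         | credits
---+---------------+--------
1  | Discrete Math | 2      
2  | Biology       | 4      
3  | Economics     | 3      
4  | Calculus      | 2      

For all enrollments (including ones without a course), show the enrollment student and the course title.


LEFT JOIN keeps every row from enrollments (the left table); where course_id has no match in courses, the course columns become NULL. Walk through each enrollment:
  - enrollment 1 (Nate): course_id=1 -> matches Discrete Math
  - enrollment 2 (Mia): course_id=NULL, no match -> kept with NULL
  - enrollment 3 (Victor): course_id=4 -> matches Calculus
  - enrollment 4 (Zoe): course_id=1 -> matches Discrete Math
All 4 rows appear; 1 has NULL course.

SQL:
SELECT a.student, b.title AS course
FROM enrollments a
LEFT JOIN courses b ON a.course_id = b.id

Result:
student | course       
--------+--------------
Nate    | Discrete Math
Mia     | NULL         
Victor  | Calculus     
Zoe     | Discrete Math


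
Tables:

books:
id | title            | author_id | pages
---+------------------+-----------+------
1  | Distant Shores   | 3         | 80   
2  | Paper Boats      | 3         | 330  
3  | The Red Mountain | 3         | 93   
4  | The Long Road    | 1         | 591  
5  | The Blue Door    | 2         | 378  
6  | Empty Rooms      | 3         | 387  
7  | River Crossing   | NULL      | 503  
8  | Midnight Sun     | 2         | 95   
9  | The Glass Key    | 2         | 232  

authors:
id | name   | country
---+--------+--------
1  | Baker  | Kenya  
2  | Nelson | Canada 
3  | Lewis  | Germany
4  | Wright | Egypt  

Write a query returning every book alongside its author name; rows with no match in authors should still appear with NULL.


LEFT JOIN keeps every row from books (the left table); where author_id has no match in authors, the author columns become NULL. Walk through each book:
  - book 1 (Distant Shores): author_id=3 -> matches Lewis
  - book 2 (Paper Boats): author_id=3 -> matches Lewis
  - book 3 (The Red Mountain): author_id=3 -> matches Lewis
  - book 4 (The Long Road): author_id=1 -> matches Baker
  - book 5 (The Blue Door): author_id=2 -> matches Nelson
  - book 6 (Empty Rooms): author_id=3 -> matches Lewis
  - book 7 (River Crossing): author_id=NULL, no match -> kept with NULL
  - book 8 (Midnight Sun): author_id=2 -> matches Nelson
  - book 9 (The Glass Key): author_id=2 -> matches Nelson
All 9 rows appear; 1 has NULL author.

SQL:
SELECT a.title, b.name AS author
FROM books a
LEFT JOIN authors b ON a.author_id = b.id

Result:
title            | author
-----------------+-------
Distant Shores   | Lewis 
Paper Boats      | Lewis 
The Red Mountain | Lewis 
The Long Road    | Baker 
The Blue Door    | Nelson
Empty Rooms      | Lewis 
River Crossing   | NULL  
Midnight Sun     | Nelson
The Glass Key    | Nelson


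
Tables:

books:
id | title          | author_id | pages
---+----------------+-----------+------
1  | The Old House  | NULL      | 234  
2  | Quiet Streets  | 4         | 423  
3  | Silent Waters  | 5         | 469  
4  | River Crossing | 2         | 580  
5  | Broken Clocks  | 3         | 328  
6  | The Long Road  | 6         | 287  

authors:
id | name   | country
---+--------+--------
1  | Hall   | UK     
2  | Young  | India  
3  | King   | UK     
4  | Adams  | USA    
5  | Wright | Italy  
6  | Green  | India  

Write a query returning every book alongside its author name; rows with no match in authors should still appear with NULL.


LEFT JOIN keeps every row from books (the left table); where author_id has no match in authors, the author columns become NULL. Walk through each book:
  - book 1 (The Old House): author_id=NULL, no match -> kept with NULL
  - book 2 (Quiet Streets): author_id=4 -> matches Adams
  - book 3 (Silent Waters): author_id=5 -> matches Wright
  - book 4 (River Crossing): author_id=2 -> matches Young
  - book 5 (Broken Clocks): author_id=3 -> matches King
  - book 6 (The Long Road): author_id=6 -> matches Green
All 6 rows appear; 1 has NULL author.

SQL:
SELECT a.title, b.name AS author
FROM books a
LEFT JOIN authors b ON a.author_id = b.id

Result:
title          | author
---------------+-------
The Old House  | NULL  
Quiet Streets  | Adams 
Silent Waters  | Wright
River Crossing | Young 
Broken Clocks  | King  
The Long Road  | Green 


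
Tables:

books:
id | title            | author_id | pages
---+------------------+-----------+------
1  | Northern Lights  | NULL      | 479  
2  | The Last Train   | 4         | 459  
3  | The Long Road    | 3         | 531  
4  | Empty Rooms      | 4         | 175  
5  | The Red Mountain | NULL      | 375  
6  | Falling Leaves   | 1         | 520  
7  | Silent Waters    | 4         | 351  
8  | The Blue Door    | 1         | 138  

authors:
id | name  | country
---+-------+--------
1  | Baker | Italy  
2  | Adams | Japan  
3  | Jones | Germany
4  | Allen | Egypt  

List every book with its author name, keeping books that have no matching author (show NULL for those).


LEFT JOIN keeps every row from books (the left table); where author_id has no match in authors, the author columns become NULL. Walk through each book:
  - book 1 (Northern Lights): author_id=NULL, no match -> kept with NULL
  - book 2 (The Last Train): author_id=4 -> matches Allen
  - book 3 (The Long Road): author_id=3 -> matches Jones
  - book 4 (Empty Rooms): author_id=4 -> matches Allen
  - book 5 (The Red Mountain): author_id=NULL, no match -> kept with NULL
  - book 6 (Falling Leaves): author_id=1 -> matches Baker
  - book 7 (Silent Waters): author_id=4 -> matches Allen
  - book 8 (The Blue Door): author_id=1 -> matches Baker
All 8 rows appear; 2 have NULL author.

SQL:
SELECT a.title, b.name AS author
FROM books a
LEFT JOIN authors b ON a.author_id = b.id

Result:
title            | author
-----------------+-------
Northern Lights  | NULL  
The Last Train   | Allen 
The Long Road    | Jones 
Empty Rooms      | Allen 
The Red Mountain | NULL  
Falling Leaves   | Baker 
Silent Waters    | Allen 
The Blue Door    | Baker 


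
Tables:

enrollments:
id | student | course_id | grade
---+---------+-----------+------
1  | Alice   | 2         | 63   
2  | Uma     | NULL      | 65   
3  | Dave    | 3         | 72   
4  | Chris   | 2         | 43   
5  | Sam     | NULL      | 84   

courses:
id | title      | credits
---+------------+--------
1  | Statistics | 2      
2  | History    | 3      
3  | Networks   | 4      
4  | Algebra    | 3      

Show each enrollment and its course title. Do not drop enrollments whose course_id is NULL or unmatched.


LEFT JOIN keeps every row from enrollments (the left table); where course_id has no match in courses, the course columns become NULL. Walk through each enrollment:
  - enrollment 1 (Alice): course_id=2 -> matches History
  - enrollment 2 (Uma): course_id=NULL, no match -> kept with NULL
  - enrollment 3 (Dave): course_id=3 -> matches Networks
  - enrollment 4 (Chris): course_id=2 -> matches History
  - enrollment 5 (Sam): course_id=NULL, no match -> kept with NULL
All 5 rows appear; 2 have NULL course.

SQL:
SELECT a.student, b.title AS course
FROM enrollments a
LEFT JOIN courses b ON a.course_id = b.id

Result:
student | course  
--------+---------
Alice   | History 
Uma     | NULL    
Dave    | Networks
Chris   | History 
Sam     | NULL    
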